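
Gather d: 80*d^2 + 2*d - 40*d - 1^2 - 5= 80*d^2 - 38*d - 6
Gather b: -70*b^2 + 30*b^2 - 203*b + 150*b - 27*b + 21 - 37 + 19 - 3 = -40*b^2 - 80*b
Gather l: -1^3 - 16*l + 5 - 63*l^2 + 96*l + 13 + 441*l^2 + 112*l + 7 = 378*l^2 + 192*l + 24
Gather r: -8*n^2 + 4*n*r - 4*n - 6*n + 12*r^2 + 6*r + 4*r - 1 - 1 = -8*n^2 - 10*n + 12*r^2 + r*(4*n + 10) - 2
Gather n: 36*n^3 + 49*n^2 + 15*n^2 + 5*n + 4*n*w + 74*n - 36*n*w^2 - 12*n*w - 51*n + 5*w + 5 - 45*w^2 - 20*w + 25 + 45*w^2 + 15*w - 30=36*n^3 + 64*n^2 + n*(-36*w^2 - 8*w + 28)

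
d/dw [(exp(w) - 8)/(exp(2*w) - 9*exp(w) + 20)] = (-(exp(w) - 8)*(2*exp(w) - 9) + exp(2*w) - 9*exp(w) + 20)*exp(w)/(exp(2*w) - 9*exp(w) + 20)^2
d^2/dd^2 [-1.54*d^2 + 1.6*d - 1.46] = -3.08000000000000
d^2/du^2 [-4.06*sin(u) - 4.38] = 4.06*sin(u)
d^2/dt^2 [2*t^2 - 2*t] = 4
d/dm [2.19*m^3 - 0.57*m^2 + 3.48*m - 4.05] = 6.57*m^2 - 1.14*m + 3.48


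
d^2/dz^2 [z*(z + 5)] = 2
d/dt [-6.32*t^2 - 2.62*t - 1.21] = -12.64*t - 2.62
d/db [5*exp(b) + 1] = 5*exp(b)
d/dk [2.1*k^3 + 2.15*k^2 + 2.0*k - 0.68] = 6.3*k^2 + 4.3*k + 2.0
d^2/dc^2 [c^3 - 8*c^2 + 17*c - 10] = 6*c - 16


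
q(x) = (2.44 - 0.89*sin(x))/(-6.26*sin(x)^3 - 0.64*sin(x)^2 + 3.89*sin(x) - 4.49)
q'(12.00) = 0.19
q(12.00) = -0.50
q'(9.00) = -0.21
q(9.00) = -0.60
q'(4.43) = -1.12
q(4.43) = -1.01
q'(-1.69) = -0.68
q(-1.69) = -1.16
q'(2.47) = -0.60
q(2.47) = -0.49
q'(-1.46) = 0.64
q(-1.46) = -1.17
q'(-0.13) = -0.20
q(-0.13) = -0.51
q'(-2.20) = -0.72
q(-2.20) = -0.67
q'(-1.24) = 1.13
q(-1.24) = -0.95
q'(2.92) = 0.19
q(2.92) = -0.60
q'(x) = (2.44 - 0.89*sin(x))*(18.78*sin(x)^2*cos(x) + 1.28*sin(x)*cos(x) - 3.89*cos(x))/(-6.26*sin(x)^3 - 0.64*sin(x)^2 + 3.89*sin(x) - 4.49)^2 - 0.89*cos(x)/(-6.26*sin(x)^3 - 0.64*sin(x)^2 + 3.89*sin(x) - 4.49) = (-11.1428*sin(x)^3 + 45.2536*sin(x)^2 + 3.1232*sin(x) - 5.4955)*cos(x)/(39.1876*sin(x)^6 + 8.0128*sin(x)^5 - 48.2932*sin(x)^4 + 51.2356*sin(x)^3 + 20.8793*sin(x)^2 - 34.9322*sin(x) + 20.1601)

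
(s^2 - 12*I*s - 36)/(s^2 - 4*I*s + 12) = (s - 6*I)/(s + 2*I)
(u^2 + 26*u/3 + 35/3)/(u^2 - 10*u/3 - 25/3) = (u + 7)/(u - 5)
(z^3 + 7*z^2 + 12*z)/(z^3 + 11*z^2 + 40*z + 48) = z/(z + 4)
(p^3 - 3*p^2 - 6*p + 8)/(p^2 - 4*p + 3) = (p^2 - 2*p - 8)/(p - 3)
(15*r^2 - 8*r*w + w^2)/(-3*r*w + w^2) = (-5*r + w)/w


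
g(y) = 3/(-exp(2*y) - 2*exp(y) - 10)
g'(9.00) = 0.00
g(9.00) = 0.00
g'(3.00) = 0.01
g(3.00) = -0.00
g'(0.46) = 0.10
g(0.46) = -0.19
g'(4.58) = 0.00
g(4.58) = -0.00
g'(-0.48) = 0.04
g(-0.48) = -0.26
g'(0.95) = 0.12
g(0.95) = -0.14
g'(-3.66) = 0.00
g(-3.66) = -0.30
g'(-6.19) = 0.00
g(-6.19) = -0.30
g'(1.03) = 0.12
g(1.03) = -0.13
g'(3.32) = 0.01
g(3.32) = -0.00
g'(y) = 3*(2*exp(2*y) + 2*exp(y))/(-exp(2*y) - 2*exp(y) - 10)^2 = 6*(exp(y) + 1)*exp(y)/(exp(2*y) + 2*exp(y) + 10)^2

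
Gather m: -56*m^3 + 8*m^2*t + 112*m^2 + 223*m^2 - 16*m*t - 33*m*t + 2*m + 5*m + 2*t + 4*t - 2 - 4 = -56*m^3 + m^2*(8*t + 335) + m*(7 - 49*t) + 6*t - 6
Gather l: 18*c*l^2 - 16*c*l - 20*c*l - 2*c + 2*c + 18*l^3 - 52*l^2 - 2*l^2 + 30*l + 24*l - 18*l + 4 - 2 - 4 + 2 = 18*l^3 + l^2*(18*c - 54) + l*(36 - 36*c)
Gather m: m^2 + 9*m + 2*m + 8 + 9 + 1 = m^2 + 11*m + 18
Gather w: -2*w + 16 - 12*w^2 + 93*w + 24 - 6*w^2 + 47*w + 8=-18*w^2 + 138*w + 48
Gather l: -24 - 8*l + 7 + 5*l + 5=-3*l - 12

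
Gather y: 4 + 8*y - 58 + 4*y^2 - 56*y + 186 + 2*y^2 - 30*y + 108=6*y^2 - 78*y + 240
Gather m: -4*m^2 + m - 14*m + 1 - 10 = -4*m^2 - 13*m - 9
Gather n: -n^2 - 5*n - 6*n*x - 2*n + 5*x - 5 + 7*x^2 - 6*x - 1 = -n^2 + n*(-6*x - 7) + 7*x^2 - x - 6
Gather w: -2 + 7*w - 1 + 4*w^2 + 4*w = 4*w^2 + 11*w - 3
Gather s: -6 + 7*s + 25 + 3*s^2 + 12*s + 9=3*s^2 + 19*s + 28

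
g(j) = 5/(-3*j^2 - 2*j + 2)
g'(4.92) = 0.02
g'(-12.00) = 0.00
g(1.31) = -0.87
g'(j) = 5*(6*j + 2)/(-3*j^2 - 2*j + 2)^2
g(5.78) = -0.05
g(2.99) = -0.16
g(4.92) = -0.06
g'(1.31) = 1.48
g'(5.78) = 0.02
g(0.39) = 6.55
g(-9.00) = -0.02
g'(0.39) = 37.21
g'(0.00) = 2.50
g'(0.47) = 152.68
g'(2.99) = 0.11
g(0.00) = 2.50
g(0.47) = 12.58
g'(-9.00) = -0.00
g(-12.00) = -0.01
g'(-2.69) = -0.34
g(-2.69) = -0.35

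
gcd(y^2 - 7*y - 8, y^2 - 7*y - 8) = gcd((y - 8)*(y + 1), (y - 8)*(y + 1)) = y^2 - 7*y - 8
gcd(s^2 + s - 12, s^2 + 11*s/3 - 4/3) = s + 4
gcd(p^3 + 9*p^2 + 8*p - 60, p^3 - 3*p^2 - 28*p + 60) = p^2 + 3*p - 10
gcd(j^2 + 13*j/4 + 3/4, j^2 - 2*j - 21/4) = 1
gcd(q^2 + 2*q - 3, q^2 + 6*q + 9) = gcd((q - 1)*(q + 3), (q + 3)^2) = q + 3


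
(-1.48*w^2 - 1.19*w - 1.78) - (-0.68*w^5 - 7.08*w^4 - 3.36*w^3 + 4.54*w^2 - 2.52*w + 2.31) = 0.68*w^5 + 7.08*w^4 + 3.36*w^3 - 6.02*w^2 + 1.33*w - 4.09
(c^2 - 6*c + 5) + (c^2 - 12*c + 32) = 2*c^2 - 18*c + 37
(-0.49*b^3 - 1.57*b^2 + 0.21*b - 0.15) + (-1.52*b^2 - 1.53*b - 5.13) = -0.49*b^3 - 3.09*b^2 - 1.32*b - 5.28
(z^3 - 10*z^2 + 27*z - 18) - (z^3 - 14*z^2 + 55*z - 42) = 4*z^2 - 28*z + 24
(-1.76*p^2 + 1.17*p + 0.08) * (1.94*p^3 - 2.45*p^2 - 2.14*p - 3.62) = -3.4144*p^5 + 6.5818*p^4 + 1.0551*p^3 + 3.6714*p^2 - 4.4066*p - 0.2896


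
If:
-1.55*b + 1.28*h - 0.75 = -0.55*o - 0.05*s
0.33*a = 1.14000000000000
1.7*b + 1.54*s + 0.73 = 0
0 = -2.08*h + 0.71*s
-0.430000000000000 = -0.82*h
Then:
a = 3.45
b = -1.82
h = 0.52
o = -5.13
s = 1.54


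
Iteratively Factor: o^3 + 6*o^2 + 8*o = (o)*(o^2 + 6*o + 8) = o*(o + 2)*(o + 4)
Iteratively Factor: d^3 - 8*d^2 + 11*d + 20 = (d - 5)*(d^2 - 3*d - 4) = (d - 5)*(d + 1)*(d - 4)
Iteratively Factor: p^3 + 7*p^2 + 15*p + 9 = (p + 3)*(p^2 + 4*p + 3) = (p + 1)*(p + 3)*(p + 3)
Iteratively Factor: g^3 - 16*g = (g - 4)*(g^2 + 4*g) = (g - 4)*(g + 4)*(g)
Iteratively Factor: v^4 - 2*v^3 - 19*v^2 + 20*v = (v - 5)*(v^3 + 3*v^2 - 4*v) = (v - 5)*(v - 1)*(v^2 + 4*v) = v*(v - 5)*(v - 1)*(v + 4)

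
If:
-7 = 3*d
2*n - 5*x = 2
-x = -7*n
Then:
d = -7/3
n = -2/33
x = -14/33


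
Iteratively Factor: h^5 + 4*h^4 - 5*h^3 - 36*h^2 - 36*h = (h - 3)*(h^4 + 7*h^3 + 16*h^2 + 12*h) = (h - 3)*(h + 2)*(h^3 + 5*h^2 + 6*h) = (h - 3)*(h + 2)*(h + 3)*(h^2 + 2*h) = h*(h - 3)*(h + 2)*(h + 3)*(h + 2)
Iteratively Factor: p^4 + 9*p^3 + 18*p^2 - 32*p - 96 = (p + 4)*(p^3 + 5*p^2 - 2*p - 24) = (p + 3)*(p + 4)*(p^2 + 2*p - 8) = (p + 3)*(p + 4)^2*(p - 2)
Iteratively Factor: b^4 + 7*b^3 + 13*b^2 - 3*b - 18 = (b + 3)*(b^3 + 4*b^2 + b - 6) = (b - 1)*(b + 3)*(b^2 + 5*b + 6) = (b - 1)*(b + 2)*(b + 3)*(b + 3)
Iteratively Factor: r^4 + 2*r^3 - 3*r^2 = (r)*(r^3 + 2*r^2 - 3*r) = r*(r + 3)*(r^2 - r) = r^2*(r + 3)*(r - 1)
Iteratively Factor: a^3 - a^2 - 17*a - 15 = (a - 5)*(a^2 + 4*a + 3) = (a - 5)*(a + 3)*(a + 1)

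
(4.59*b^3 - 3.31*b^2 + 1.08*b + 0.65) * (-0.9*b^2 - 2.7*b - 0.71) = -4.131*b^5 - 9.414*b^4 + 4.7061*b^3 - 1.1509*b^2 - 2.5218*b - 0.4615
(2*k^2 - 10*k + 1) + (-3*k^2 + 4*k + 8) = -k^2 - 6*k + 9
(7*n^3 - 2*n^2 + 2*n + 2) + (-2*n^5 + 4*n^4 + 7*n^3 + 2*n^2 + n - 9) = -2*n^5 + 4*n^4 + 14*n^3 + 3*n - 7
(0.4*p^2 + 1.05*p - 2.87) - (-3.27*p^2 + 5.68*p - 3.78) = 3.67*p^2 - 4.63*p + 0.91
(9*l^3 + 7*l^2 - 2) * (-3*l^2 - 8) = -27*l^5 - 21*l^4 - 72*l^3 - 50*l^2 + 16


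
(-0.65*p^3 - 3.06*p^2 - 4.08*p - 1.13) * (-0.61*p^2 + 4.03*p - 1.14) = 0.3965*p^5 - 0.7529*p^4 - 9.102*p^3 - 12.2647*p^2 + 0.0972999999999997*p + 1.2882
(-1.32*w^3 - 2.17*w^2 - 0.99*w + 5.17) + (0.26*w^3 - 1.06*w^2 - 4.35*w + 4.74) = -1.06*w^3 - 3.23*w^2 - 5.34*w + 9.91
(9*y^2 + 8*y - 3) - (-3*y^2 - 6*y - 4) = 12*y^2 + 14*y + 1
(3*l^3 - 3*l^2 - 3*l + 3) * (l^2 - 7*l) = 3*l^5 - 24*l^4 + 18*l^3 + 24*l^2 - 21*l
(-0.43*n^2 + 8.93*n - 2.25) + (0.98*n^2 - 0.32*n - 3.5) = 0.55*n^2 + 8.61*n - 5.75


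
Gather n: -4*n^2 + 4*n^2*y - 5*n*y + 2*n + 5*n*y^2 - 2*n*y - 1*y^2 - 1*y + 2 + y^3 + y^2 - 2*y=n^2*(4*y - 4) + n*(5*y^2 - 7*y + 2) + y^3 - 3*y + 2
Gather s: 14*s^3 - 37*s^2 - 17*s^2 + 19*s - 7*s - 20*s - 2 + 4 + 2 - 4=14*s^3 - 54*s^2 - 8*s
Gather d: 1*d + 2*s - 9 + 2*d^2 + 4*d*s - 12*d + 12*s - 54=2*d^2 + d*(4*s - 11) + 14*s - 63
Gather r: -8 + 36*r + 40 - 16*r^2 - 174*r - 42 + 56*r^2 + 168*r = 40*r^2 + 30*r - 10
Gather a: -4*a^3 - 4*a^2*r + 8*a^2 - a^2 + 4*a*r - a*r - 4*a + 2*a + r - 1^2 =-4*a^3 + a^2*(7 - 4*r) + a*(3*r - 2) + r - 1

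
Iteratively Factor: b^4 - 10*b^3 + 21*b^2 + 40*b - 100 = (b - 5)*(b^3 - 5*b^2 - 4*b + 20) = (b - 5)*(b + 2)*(b^2 - 7*b + 10) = (b - 5)^2*(b + 2)*(b - 2)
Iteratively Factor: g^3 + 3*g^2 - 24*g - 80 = (g + 4)*(g^2 - g - 20) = (g - 5)*(g + 4)*(g + 4)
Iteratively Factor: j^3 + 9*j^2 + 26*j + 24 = (j + 4)*(j^2 + 5*j + 6) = (j + 3)*(j + 4)*(j + 2)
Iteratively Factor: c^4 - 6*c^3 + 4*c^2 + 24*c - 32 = (c - 4)*(c^3 - 2*c^2 - 4*c + 8) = (c - 4)*(c - 2)*(c^2 - 4) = (c - 4)*(c - 2)^2*(c + 2)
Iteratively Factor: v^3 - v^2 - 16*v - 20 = (v - 5)*(v^2 + 4*v + 4) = (v - 5)*(v + 2)*(v + 2)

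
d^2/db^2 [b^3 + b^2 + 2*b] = 6*b + 2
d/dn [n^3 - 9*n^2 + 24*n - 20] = 3*n^2 - 18*n + 24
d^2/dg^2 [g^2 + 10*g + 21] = 2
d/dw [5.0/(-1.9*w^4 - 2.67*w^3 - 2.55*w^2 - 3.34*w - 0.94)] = (38.0*w^3 + 40.05*w^2 + 25.5*w + 16.7)/(1.9*w^4 + 2.67*w^3 + 2.55*w^2 + 3.34*w + 0.94)^2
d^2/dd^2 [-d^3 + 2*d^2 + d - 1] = 4 - 6*d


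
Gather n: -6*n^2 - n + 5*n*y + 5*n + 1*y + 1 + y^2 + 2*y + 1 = -6*n^2 + n*(5*y + 4) + y^2 + 3*y + 2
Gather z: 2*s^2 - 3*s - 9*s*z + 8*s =2*s^2 - 9*s*z + 5*s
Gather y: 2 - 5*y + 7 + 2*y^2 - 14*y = 2*y^2 - 19*y + 9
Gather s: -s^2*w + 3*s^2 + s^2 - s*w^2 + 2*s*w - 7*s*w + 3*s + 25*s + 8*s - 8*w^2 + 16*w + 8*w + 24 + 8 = s^2*(4 - w) + s*(-w^2 - 5*w + 36) - 8*w^2 + 24*w + 32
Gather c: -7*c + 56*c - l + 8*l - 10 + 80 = 49*c + 7*l + 70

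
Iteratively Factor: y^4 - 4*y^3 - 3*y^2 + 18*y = (y + 2)*(y^3 - 6*y^2 + 9*y) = (y - 3)*(y + 2)*(y^2 - 3*y) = (y - 3)^2*(y + 2)*(y)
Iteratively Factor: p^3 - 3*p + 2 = (p - 1)*(p^2 + p - 2) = (p - 1)*(p + 2)*(p - 1)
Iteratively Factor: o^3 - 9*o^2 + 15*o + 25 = (o - 5)*(o^2 - 4*o - 5) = (o - 5)^2*(o + 1)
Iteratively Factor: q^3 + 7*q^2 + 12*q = (q)*(q^2 + 7*q + 12) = q*(q + 3)*(q + 4)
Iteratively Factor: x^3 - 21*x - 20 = (x + 1)*(x^2 - x - 20) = (x - 5)*(x + 1)*(x + 4)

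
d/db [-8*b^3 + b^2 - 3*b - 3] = -24*b^2 + 2*b - 3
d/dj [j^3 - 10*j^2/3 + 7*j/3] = 3*j^2 - 20*j/3 + 7/3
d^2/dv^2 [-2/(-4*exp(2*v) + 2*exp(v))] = ((1 - 8*exp(v))*(2*exp(v) - 1) + 2*(4*exp(v) - 1)^2)*exp(-v)/(2*exp(v) - 1)^3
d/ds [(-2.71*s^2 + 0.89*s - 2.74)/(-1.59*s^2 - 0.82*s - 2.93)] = (3.6373*s^2 + 7.1674*s - 4.8545)/(2.5281*s^4 + 2.6076*s^3 + 9.9898*s^2 + 4.8052*s + 8.5849)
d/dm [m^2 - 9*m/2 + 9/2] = 2*m - 9/2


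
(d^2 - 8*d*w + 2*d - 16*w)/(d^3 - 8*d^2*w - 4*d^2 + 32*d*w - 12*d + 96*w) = 1/(d - 6)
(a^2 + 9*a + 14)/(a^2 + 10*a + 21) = (a + 2)/(a + 3)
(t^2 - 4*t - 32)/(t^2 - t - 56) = (t + 4)/(t + 7)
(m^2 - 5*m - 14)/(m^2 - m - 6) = (m - 7)/(m - 3)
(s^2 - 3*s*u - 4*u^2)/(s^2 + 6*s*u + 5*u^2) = (s - 4*u)/(s + 5*u)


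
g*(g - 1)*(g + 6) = g^3 + 5*g^2 - 6*g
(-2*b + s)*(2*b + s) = -4*b^2 + s^2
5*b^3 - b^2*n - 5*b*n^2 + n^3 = (-5*b + n)*(-b + n)*(b + n)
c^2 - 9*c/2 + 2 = (c - 4)*(c - 1/2)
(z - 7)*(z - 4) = z^2 - 11*z + 28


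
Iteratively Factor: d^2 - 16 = (d + 4)*(d - 4)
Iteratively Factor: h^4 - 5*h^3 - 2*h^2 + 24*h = (h - 3)*(h^3 - 2*h^2 - 8*h) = (h - 4)*(h - 3)*(h^2 + 2*h) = (h - 4)*(h - 3)*(h + 2)*(h)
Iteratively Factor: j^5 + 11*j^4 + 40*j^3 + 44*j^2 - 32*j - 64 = (j + 4)*(j^4 + 7*j^3 + 12*j^2 - 4*j - 16) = (j + 2)*(j + 4)*(j^3 + 5*j^2 + 2*j - 8) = (j + 2)*(j + 4)^2*(j^2 + j - 2) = (j - 1)*(j + 2)*(j + 4)^2*(j + 2)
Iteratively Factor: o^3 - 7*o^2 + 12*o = (o - 4)*(o^2 - 3*o) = (o - 4)*(o - 3)*(o)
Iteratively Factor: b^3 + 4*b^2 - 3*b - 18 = (b - 2)*(b^2 + 6*b + 9) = (b - 2)*(b + 3)*(b + 3)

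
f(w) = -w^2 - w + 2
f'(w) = -2*w - 1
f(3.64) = -14.89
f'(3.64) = -8.28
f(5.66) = -35.70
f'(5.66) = -12.32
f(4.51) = -22.85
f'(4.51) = -10.02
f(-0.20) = 2.16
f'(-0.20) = -0.60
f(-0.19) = 2.15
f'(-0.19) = -0.62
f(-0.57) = 2.25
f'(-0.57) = 0.14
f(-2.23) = -0.74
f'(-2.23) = 3.46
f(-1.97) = 0.09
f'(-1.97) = 2.94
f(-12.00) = -130.00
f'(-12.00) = 23.00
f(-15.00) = -208.00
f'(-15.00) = 29.00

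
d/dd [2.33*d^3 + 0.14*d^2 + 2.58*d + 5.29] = 6.99*d^2 + 0.28*d + 2.58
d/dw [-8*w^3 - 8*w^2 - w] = -24*w^2 - 16*w - 1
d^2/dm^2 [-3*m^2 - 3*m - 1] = -6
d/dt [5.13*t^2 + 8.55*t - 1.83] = 10.26*t + 8.55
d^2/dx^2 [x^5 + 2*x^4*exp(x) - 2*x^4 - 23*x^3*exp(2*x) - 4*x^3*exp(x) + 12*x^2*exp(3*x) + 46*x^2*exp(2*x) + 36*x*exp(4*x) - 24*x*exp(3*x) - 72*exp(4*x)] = 2*x^4*exp(x) - 92*x^3*exp(2*x) + 12*x^3*exp(x) + 20*x^3 + 108*x^2*exp(3*x) - 92*x^2*exp(2*x) - 24*x^2 + 576*x*exp(4*x) - 72*x*exp(3*x) + 230*x*exp(2*x) - 24*x*exp(x) - 864*exp(4*x) - 120*exp(3*x) + 92*exp(2*x)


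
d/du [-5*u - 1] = -5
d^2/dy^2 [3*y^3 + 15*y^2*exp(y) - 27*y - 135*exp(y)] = 15*y^2*exp(y) + 60*y*exp(y) + 18*y - 105*exp(y)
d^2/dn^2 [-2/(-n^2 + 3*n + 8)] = 4*(n^2 - 3*n - (2*n - 3)^2 - 8)/(-n^2 + 3*n + 8)^3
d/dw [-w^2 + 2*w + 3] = 2 - 2*w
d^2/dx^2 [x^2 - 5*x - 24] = 2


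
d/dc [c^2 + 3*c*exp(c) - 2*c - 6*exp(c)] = 3*c*exp(c) + 2*c - 3*exp(c) - 2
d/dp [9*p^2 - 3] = 18*p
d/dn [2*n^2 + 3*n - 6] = 4*n + 3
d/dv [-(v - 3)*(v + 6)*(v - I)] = -3*v^2 + 2*v*(-3 + I) + 18 + 3*I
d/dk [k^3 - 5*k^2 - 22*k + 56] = 3*k^2 - 10*k - 22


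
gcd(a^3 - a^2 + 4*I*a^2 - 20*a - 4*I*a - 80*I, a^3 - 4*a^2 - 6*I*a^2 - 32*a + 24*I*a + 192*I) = a + 4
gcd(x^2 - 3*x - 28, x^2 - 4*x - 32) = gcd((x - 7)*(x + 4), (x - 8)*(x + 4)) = x + 4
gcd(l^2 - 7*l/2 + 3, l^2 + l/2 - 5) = l - 2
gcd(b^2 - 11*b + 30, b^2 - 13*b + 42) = b - 6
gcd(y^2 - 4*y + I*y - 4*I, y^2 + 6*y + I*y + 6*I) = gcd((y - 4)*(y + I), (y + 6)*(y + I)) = y + I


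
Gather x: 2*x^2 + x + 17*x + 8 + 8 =2*x^2 + 18*x + 16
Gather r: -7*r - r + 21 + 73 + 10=104 - 8*r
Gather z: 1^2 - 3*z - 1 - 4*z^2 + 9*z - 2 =-4*z^2 + 6*z - 2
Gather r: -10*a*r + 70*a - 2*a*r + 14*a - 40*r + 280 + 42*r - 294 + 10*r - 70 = 84*a + r*(12 - 12*a) - 84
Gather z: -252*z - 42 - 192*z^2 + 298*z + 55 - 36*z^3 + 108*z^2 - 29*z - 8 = -36*z^3 - 84*z^2 + 17*z + 5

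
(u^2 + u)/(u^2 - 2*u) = (u + 1)/(u - 2)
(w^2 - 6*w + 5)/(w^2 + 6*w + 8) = (w^2 - 6*w + 5)/(w^2 + 6*w + 8)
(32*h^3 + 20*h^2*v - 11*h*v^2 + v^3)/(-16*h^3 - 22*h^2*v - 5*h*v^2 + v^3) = (-4*h + v)/(2*h + v)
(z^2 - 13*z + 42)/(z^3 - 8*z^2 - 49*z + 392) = (z - 6)/(z^2 - z - 56)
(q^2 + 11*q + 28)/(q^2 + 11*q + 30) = (q^2 + 11*q + 28)/(q^2 + 11*q + 30)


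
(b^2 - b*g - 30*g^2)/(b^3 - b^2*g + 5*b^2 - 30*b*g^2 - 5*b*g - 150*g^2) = 1/(b + 5)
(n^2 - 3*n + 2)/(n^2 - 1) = (n - 2)/(n + 1)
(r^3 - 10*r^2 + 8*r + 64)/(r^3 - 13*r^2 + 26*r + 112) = (r - 4)/(r - 7)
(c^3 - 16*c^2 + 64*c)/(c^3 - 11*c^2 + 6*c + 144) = c*(c - 8)/(c^2 - 3*c - 18)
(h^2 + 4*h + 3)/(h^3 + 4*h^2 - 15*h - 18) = (h + 3)/(h^2 + 3*h - 18)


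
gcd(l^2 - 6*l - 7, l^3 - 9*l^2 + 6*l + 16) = l + 1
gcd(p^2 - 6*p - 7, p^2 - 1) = p + 1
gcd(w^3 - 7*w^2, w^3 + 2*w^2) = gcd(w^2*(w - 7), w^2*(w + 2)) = w^2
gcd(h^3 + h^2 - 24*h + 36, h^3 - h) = 1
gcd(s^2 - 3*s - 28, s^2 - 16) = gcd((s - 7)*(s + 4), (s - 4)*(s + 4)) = s + 4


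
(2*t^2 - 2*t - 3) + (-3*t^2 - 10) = -t^2 - 2*t - 13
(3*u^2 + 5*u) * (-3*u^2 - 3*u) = -9*u^4 - 24*u^3 - 15*u^2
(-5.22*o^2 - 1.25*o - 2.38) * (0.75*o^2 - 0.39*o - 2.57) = -3.915*o^4 + 1.0983*o^3 + 12.1179*o^2 + 4.1407*o + 6.1166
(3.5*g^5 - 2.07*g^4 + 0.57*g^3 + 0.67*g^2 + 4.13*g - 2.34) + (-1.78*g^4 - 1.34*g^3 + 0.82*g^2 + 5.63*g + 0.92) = 3.5*g^5 - 3.85*g^4 - 0.77*g^3 + 1.49*g^2 + 9.76*g - 1.42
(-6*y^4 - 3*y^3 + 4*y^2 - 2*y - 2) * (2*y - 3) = -12*y^5 + 12*y^4 + 17*y^3 - 16*y^2 + 2*y + 6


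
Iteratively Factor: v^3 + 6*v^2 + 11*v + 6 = (v + 1)*(v^2 + 5*v + 6) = (v + 1)*(v + 3)*(v + 2)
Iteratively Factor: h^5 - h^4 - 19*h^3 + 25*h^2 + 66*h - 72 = (h - 1)*(h^4 - 19*h^2 + 6*h + 72) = (h - 3)*(h - 1)*(h^3 + 3*h^2 - 10*h - 24) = (h - 3)*(h - 1)*(h + 2)*(h^2 + h - 12) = (h - 3)^2*(h - 1)*(h + 2)*(h + 4)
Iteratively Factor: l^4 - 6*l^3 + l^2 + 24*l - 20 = (l - 1)*(l^3 - 5*l^2 - 4*l + 20) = (l - 1)*(l + 2)*(l^2 - 7*l + 10) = (l - 2)*(l - 1)*(l + 2)*(l - 5)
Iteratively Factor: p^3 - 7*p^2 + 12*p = (p - 4)*(p^2 - 3*p) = p*(p - 4)*(p - 3)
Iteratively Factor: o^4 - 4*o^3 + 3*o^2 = (o - 1)*(o^3 - 3*o^2) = (o - 3)*(o - 1)*(o^2) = o*(o - 3)*(o - 1)*(o)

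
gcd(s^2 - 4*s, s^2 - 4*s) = s^2 - 4*s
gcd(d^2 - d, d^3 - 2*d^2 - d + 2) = d - 1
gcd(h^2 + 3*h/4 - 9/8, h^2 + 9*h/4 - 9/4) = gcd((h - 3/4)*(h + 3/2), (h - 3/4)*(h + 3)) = h - 3/4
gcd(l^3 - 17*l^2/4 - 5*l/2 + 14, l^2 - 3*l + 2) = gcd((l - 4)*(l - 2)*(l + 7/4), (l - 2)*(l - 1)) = l - 2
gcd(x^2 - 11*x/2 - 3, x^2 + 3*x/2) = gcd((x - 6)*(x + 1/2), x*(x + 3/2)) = 1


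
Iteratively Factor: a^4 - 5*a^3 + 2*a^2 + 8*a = (a)*(a^3 - 5*a^2 + 2*a + 8) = a*(a + 1)*(a^2 - 6*a + 8) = a*(a - 4)*(a + 1)*(a - 2)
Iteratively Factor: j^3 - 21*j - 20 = (j - 5)*(j^2 + 5*j + 4) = (j - 5)*(j + 4)*(j + 1)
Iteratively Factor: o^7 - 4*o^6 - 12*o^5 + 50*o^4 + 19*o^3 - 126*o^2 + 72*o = (o - 3)*(o^6 - o^5 - 15*o^4 + 5*o^3 + 34*o^2 - 24*o) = (o - 3)*(o + 3)*(o^5 - 4*o^4 - 3*o^3 + 14*o^2 - 8*o) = (o - 3)*(o + 2)*(o + 3)*(o^4 - 6*o^3 + 9*o^2 - 4*o) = o*(o - 3)*(o + 2)*(o + 3)*(o^3 - 6*o^2 + 9*o - 4) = o*(o - 3)*(o - 1)*(o + 2)*(o + 3)*(o^2 - 5*o + 4) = o*(o - 3)*(o - 1)^2*(o + 2)*(o + 3)*(o - 4)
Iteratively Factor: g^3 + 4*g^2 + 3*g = (g + 3)*(g^2 + g) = g*(g + 3)*(g + 1)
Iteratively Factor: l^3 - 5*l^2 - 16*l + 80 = (l - 4)*(l^2 - l - 20) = (l - 5)*(l - 4)*(l + 4)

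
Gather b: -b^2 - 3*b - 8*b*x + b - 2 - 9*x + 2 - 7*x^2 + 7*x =-b^2 + b*(-8*x - 2) - 7*x^2 - 2*x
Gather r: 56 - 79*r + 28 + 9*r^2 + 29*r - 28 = 9*r^2 - 50*r + 56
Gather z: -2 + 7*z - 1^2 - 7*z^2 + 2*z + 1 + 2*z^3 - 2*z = 2*z^3 - 7*z^2 + 7*z - 2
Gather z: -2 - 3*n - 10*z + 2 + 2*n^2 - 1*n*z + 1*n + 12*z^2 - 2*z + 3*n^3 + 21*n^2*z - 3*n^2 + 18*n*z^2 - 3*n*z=3*n^3 - n^2 - 2*n + z^2*(18*n + 12) + z*(21*n^2 - 4*n - 12)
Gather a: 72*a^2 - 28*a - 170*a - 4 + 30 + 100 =72*a^2 - 198*a + 126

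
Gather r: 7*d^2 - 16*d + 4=7*d^2 - 16*d + 4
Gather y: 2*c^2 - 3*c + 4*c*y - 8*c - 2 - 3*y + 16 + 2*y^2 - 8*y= 2*c^2 - 11*c + 2*y^2 + y*(4*c - 11) + 14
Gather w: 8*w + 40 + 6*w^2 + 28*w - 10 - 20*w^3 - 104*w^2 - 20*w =-20*w^3 - 98*w^2 + 16*w + 30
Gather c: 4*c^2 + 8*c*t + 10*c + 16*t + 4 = 4*c^2 + c*(8*t + 10) + 16*t + 4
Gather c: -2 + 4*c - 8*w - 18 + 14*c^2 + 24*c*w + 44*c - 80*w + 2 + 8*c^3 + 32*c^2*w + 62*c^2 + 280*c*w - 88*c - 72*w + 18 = 8*c^3 + c^2*(32*w + 76) + c*(304*w - 40) - 160*w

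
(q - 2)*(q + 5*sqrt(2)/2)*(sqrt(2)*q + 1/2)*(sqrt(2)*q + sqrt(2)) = 2*q^4 - 2*q^3 + 11*sqrt(2)*q^3/2 - 11*sqrt(2)*q^2/2 - 3*q^2/2 - 11*sqrt(2)*q - 5*q/2 - 5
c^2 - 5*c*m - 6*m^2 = (c - 6*m)*(c + m)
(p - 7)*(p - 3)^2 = p^3 - 13*p^2 + 51*p - 63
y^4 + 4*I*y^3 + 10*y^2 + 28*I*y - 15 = (y - 3*I)*(y + I)^2*(y + 5*I)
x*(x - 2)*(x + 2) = x^3 - 4*x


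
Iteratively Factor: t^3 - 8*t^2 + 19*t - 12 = (t - 1)*(t^2 - 7*t + 12) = (t - 4)*(t - 1)*(t - 3)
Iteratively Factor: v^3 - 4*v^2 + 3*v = (v - 1)*(v^2 - 3*v) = (v - 3)*(v - 1)*(v)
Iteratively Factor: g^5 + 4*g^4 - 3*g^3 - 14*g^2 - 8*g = (g + 4)*(g^4 - 3*g^2 - 2*g) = (g + 1)*(g + 4)*(g^3 - g^2 - 2*g) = (g + 1)^2*(g + 4)*(g^2 - 2*g) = (g - 2)*(g + 1)^2*(g + 4)*(g)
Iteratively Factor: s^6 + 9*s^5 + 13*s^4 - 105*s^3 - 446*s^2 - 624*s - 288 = (s + 1)*(s^5 + 8*s^4 + 5*s^3 - 110*s^2 - 336*s - 288) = (s + 1)*(s + 3)*(s^4 + 5*s^3 - 10*s^2 - 80*s - 96) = (s + 1)*(s + 3)^2*(s^3 + 2*s^2 - 16*s - 32) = (s + 1)*(s + 3)^2*(s + 4)*(s^2 - 2*s - 8) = (s - 4)*(s + 1)*(s + 3)^2*(s + 4)*(s + 2)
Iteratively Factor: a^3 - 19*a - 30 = (a + 3)*(a^2 - 3*a - 10) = (a - 5)*(a + 3)*(a + 2)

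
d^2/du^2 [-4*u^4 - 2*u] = -48*u^2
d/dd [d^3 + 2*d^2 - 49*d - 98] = 3*d^2 + 4*d - 49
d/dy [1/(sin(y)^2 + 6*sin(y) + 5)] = -2*(sin(y) + 3)*cos(y)/(sin(y)^2 + 6*sin(y) + 5)^2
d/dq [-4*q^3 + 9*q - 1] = 9 - 12*q^2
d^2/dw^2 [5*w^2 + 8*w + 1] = 10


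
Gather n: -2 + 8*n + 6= 8*n + 4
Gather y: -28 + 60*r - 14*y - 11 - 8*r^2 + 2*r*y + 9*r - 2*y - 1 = -8*r^2 + 69*r + y*(2*r - 16) - 40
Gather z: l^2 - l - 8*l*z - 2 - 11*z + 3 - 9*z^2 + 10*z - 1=l^2 - l - 9*z^2 + z*(-8*l - 1)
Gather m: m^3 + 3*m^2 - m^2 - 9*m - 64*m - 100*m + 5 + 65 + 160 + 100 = m^3 + 2*m^2 - 173*m + 330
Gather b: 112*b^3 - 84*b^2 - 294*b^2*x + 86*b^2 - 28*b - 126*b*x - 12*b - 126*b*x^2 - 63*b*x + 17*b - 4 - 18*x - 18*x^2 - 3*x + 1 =112*b^3 + b^2*(2 - 294*x) + b*(-126*x^2 - 189*x - 23) - 18*x^2 - 21*x - 3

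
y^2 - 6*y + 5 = (y - 5)*(y - 1)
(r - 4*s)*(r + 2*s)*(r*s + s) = r^3*s - 2*r^2*s^2 + r^2*s - 8*r*s^3 - 2*r*s^2 - 8*s^3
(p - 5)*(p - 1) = p^2 - 6*p + 5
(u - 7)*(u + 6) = u^2 - u - 42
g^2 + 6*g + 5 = (g + 1)*(g + 5)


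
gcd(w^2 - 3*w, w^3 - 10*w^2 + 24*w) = w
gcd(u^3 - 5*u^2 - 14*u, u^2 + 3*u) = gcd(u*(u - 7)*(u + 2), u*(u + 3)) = u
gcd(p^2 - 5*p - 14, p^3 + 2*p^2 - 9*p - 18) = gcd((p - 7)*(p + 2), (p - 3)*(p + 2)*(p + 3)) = p + 2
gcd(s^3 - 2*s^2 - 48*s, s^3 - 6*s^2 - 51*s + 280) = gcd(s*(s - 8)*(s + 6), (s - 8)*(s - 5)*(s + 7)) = s - 8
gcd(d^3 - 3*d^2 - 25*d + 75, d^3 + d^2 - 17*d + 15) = d^2 + 2*d - 15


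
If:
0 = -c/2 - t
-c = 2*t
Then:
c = -2*t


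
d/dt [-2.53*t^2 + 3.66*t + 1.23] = 3.66 - 5.06*t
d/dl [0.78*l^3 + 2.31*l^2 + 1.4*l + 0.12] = 2.34*l^2 + 4.62*l + 1.4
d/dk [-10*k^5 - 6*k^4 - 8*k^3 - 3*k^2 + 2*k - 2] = -50*k^4 - 24*k^3 - 24*k^2 - 6*k + 2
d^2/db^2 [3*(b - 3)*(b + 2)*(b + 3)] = 18*b + 12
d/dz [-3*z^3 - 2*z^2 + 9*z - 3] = -9*z^2 - 4*z + 9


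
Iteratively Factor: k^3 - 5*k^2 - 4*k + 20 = (k - 2)*(k^2 - 3*k - 10) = (k - 5)*(k - 2)*(k + 2)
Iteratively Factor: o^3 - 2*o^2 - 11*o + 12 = (o - 1)*(o^2 - o - 12) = (o - 4)*(o - 1)*(o + 3)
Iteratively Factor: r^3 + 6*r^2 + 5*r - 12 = (r + 3)*(r^2 + 3*r - 4) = (r + 3)*(r + 4)*(r - 1)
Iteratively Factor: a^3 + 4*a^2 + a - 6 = (a + 3)*(a^2 + a - 2) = (a - 1)*(a + 3)*(a + 2)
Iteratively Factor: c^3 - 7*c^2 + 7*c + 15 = (c - 3)*(c^2 - 4*c - 5) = (c - 5)*(c - 3)*(c + 1)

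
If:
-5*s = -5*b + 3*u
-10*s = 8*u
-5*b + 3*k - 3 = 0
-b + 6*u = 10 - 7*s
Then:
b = -10/3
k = -41/9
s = -40/3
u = 50/3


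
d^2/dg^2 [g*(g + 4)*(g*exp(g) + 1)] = g^3*exp(g) + 10*g^2*exp(g) + 22*g*exp(g) + 8*exp(g) + 2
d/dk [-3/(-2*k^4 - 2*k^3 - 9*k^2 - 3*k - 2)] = 3*(-8*k^3 - 6*k^2 - 18*k - 3)/(2*k^4 + 2*k^3 + 9*k^2 + 3*k + 2)^2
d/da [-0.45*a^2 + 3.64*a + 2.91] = 3.64 - 0.9*a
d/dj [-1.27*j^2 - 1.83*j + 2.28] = -2.54*j - 1.83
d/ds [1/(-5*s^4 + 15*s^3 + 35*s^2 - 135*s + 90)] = (4*s^3 - 9*s^2 - 14*s + 27)/(5*(-s^4 + 3*s^3 + 7*s^2 - 27*s + 18)^2)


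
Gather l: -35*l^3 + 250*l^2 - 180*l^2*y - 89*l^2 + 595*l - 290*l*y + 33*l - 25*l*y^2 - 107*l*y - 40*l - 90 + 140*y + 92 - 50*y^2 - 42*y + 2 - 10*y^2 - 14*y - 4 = -35*l^3 + l^2*(161 - 180*y) + l*(-25*y^2 - 397*y + 588) - 60*y^2 + 84*y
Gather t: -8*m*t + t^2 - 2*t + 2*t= -8*m*t + t^2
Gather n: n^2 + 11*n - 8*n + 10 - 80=n^2 + 3*n - 70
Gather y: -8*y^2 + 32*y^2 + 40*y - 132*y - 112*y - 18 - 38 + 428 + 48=24*y^2 - 204*y + 420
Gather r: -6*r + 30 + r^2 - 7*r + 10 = r^2 - 13*r + 40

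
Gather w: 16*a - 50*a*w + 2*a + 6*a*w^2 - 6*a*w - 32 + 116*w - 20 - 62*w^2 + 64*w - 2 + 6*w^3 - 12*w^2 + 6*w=18*a + 6*w^3 + w^2*(6*a - 74) + w*(186 - 56*a) - 54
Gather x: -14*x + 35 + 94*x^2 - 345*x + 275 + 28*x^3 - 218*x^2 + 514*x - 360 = 28*x^3 - 124*x^2 + 155*x - 50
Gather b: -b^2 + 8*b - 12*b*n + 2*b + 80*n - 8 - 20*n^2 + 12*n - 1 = -b^2 + b*(10 - 12*n) - 20*n^2 + 92*n - 9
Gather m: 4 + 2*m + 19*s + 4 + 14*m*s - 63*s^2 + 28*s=m*(14*s + 2) - 63*s^2 + 47*s + 8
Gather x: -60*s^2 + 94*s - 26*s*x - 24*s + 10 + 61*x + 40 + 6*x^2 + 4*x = -60*s^2 + 70*s + 6*x^2 + x*(65 - 26*s) + 50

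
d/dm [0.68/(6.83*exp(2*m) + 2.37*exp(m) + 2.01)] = (-9.2888*exp(m) - 1.6116)*exp(m)/(6.83*exp(2*m) + 2.37*exp(m) + 2.01)^2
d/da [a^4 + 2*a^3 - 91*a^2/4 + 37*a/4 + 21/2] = 4*a^3 + 6*a^2 - 91*a/2 + 37/4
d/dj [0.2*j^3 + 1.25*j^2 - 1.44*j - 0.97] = 0.6*j^2 + 2.5*j - 1.44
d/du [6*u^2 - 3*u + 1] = 12*u - 3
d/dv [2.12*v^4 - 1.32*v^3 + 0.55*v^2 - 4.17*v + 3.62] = 8.48*v^3 - 3.96*v^2 + 1.1*v - 4.17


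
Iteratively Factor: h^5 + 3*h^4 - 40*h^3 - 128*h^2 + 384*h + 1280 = (h - 4)*(h^4 + 7*h^3 - 12*h^2 - 176*h - 320) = (h - 4)*(h + 4)*(h^3 + 3*h^2 - 24*h - 80) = (h - 4)*(h + 4)^2*(h^2 - h - 20) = (h - 4)*(h + 4)^3*(h - 5)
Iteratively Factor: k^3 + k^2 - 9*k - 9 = (k - 3)*(k^2 + 4*k + 3) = (k - 3)*(k + 3)*(k + 1)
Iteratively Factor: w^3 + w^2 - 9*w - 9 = (w - 3)*(w^2 + 4*w + 3) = (w - 3)*(w + 3)*(w + 1)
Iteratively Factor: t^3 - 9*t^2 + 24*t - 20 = (t - 2)*(t^2 - 7*t + 10) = (t - 5)*(t - 2)*(t - 2)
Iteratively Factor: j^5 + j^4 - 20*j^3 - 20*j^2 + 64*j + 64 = (j - 2)*(j^4 + 3*j^3 - 14*j^2 - 48*j - 32) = (j - 4)*(j - 2)*(j^3 + 7*j^2 + 14*j + 8) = (j - 4)*(j - 2)*(j + 1)*(j^2 + 6*j + 8) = (j - 4)*(j - 2)*(j + 1)*(j + 4)*(j + 2)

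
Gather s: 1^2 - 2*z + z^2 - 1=z^2 - 2*z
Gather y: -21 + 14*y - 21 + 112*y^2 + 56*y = 112*y^2 + 70*y - 42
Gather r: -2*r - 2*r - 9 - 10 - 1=-4*r - 20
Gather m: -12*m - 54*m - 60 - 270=-66*m - 330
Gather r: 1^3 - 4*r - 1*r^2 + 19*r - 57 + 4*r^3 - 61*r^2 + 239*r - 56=4*r^3 - 62*r^2 + 254*r - 112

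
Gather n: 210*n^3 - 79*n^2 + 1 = 210*n^3 - 79*n^2 + 1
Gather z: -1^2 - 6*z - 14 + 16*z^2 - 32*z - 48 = 16*z^2 - 38*z - 63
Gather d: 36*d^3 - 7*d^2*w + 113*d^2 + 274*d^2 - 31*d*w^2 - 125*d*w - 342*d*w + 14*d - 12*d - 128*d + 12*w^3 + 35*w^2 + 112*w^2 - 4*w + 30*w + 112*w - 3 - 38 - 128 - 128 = 36*d^3 + d^2*(387 - 7*w) + d*(-31*w^2 - 467*w - 126) + 12*w^3 + 147*w^2 + 138*w - 297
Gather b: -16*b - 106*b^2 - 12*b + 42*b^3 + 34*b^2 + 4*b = 42*b^3 - 72*b^2 - 24*b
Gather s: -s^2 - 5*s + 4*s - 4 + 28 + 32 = -s^2 - s + 56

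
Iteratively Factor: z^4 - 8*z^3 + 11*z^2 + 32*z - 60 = (z + 2)*(z^3 - 10*z^2 + 31*z - 30) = (z - 5)*(z + 2)*(z^2 - 5*z + 6) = (z - 5)*(z - 2)*(z + 2)*(z - 3)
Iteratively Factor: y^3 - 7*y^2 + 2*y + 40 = (y - 4)*(y^2 - 3*y - 10) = (y - 5)*(y - 4)*(y + 2)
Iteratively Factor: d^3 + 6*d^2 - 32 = (d + 4)*(d^2 + 2*d - 8) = (d - 2)*(d + 4)*(d + 4)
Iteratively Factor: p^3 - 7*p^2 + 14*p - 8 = (p - 1)*(p^2 - 6*p + 8) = (p - 2)*(p - 1)*(p - 4)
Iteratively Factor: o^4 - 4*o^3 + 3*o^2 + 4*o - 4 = (o - 2)*(o^3 - 2*o^2 - o + 2) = (o - 2)*(o + 1)*(o^2 - 3*o + 2) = (o - 2)^2*(o + 1)*(o - 1)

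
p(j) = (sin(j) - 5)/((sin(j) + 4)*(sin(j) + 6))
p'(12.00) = 0.16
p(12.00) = -0.29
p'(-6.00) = 0.10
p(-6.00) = -0.18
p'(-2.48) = -0.16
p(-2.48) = -0.31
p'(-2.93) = -0.15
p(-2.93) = -0.24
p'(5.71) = 0.16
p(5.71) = -0.29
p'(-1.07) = 0.12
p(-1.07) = -0.37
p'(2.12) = -0.04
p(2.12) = -0.12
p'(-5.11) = 0.03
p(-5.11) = -0.12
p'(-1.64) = -0.02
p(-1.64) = -0.40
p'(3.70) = -0.16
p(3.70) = -0.29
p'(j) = -(sin(j) - 5)*cos(j)/((sin(j) + 4)*(sin(j) + 6)^2) - (sin(j) - 5)*cos(j)/((sin(j) + 4)^2*(sin(j) + 6)) + cos(j)/((sin(j) + 4)*(sin(j) + 6)) = (10*sin(j) + cos(j)^2 + 73)*cos(j)/((sin(j) + 4)^2*(sin(j) + 6)^2)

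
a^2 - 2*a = a*(a - 2)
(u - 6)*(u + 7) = u^2 + u - 42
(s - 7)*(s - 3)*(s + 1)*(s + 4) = s^4 - 5*s^3 - 25*s^2 + 65*s + 84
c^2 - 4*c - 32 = (c - 8)*(c + 4)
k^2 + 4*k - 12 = (k - 2)*(k + 6)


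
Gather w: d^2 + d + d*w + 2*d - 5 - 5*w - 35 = d^2 + 3*d + w*(d - 5) - 40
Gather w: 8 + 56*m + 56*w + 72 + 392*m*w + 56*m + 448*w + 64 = 112*m + w*(392*m + 504) + 144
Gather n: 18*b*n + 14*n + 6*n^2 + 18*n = 6*n^2 + n*(18*b + 32)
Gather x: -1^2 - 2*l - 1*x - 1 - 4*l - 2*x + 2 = -6*l - 3*x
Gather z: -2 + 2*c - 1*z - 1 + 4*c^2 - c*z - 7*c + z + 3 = 4*c^2 - c*z - 5*c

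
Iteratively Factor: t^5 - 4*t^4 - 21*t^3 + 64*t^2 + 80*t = (t + 1)*(t^4 - 5*t^3 - 16*t^2 + 80*t) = t*(t + 1)*(t^3 - 5*t^2 - 16*t + 80) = t*(t + 1)*(t + 4)*(t^2 - 9*t + 20) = t*(t - 4)*(t + 1)*(t + 4)*(t - 5)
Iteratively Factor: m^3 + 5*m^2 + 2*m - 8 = (m + 2)*(m^2 + 3*m - 4) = (m - 1)*(m + 2)*(m + 4)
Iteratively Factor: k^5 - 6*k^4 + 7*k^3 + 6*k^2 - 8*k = (k + 1)*(k^4 - 7*k^3 + 14*k^2 - 8*k) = (k - 1)*(k + 1)*(k^3 - 6*k^2 + 8*k) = (k - 4)*(k - 1)*(k + 1)*(k^2 - 2*k) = k*(k - 4)*(k - 1)*(k + 1)*(k - 2)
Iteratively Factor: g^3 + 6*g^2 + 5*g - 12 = (g + 4)*(g^2 + 2*g - 3) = (g + 3)*(g + 4)*(g - 1)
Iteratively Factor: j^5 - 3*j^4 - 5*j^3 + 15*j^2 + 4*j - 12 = (j - 3)*(j^4 - 5*j^2 + 4) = (j - 3)*(j - 2)*(j^3 + 2*j^2 - j - 2) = (j - 3)*(j - 2)*(j - 1)*(j^2 + 3*j + 2) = (j - 3)*(j - 2)*(j - 1)*(j + 1)*(j + 2)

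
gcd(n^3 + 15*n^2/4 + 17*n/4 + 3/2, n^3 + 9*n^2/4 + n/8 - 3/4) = n^2 + 11*n/4 + 3/2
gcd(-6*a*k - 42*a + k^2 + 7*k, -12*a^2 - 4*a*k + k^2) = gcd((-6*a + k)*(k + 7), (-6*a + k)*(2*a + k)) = 6*a - k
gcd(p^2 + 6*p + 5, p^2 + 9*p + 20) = p + 5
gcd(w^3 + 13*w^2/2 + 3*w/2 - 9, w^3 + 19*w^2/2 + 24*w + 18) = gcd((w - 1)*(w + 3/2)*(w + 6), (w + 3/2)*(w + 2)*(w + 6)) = w^2 + 15*w/2 + 9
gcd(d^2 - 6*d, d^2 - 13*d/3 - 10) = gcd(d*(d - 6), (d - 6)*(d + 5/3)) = d - 6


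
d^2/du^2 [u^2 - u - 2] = 2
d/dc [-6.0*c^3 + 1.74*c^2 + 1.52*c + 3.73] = -18.0*c^2 + 3.48*c + 1.52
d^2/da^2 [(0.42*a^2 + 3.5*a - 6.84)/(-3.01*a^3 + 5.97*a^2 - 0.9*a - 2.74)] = (-7.61048400000001*a^6 - 190.2621*a^5 + 1127.843388*a^4 - 2153.145876*a^3 + 1879.04904*a^2 - 902.495016*a + 245.81112)/(27.270901*a^9 - 162.266391*a^8 + 346.299597*a^7 - 235.338531*a^6 - 191.877138*a^5 + 322.997058*a^4 - 19.809492*a^3 - 127.802916*a^2 + 20.27052*a + 20.570824)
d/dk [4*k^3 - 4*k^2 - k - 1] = 12*k^2 - 8*k - 1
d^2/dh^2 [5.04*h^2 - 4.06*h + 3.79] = 10.0800000000000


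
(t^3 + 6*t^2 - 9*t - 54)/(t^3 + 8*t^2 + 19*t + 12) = (t^2 + 3*t - 18)/(t^2 + 5*t + 4)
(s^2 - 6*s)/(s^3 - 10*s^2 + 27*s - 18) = s/(s^2 - 4*s + 3)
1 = 1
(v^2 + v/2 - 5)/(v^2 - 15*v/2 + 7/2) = (2*v^2 + v - 10)/(2*v^2 - 15*v + 7)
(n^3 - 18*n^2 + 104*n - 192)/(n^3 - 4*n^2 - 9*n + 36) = (n^2 - 14*n + 48)/(n^2 - 9)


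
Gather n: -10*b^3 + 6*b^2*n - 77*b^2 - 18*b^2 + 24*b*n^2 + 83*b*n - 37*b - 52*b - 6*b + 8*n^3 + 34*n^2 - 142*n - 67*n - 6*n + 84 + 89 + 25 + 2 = -10*b^3 - 95*b^2 - 95*b + 8*n^3 + n^2*(24*b + 34) + n*(6*b^2 + 83*b - 215) + 200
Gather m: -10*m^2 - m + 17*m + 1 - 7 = -10*m^2 + 16*m - 6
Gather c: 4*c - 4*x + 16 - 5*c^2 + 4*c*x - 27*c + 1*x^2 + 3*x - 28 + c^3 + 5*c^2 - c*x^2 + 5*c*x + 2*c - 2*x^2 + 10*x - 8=c^3 + c*(-x^2 + 9*x - 21) - x^2 + 9*x - 20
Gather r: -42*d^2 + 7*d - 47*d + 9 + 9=-42*d^2 - 40*d + 18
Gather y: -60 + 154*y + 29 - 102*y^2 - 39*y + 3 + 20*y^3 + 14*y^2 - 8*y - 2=20*y^3 - 88*y^2 + 107*y - 30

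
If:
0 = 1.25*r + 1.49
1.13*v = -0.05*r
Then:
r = -1.19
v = 0.05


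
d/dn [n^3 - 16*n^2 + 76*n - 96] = 3*n^2 - 32*n + 76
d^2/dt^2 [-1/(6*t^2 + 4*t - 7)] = 4*(18*t^2 + 12*t - 8*(3*t + 1)^2 - 21)/(6*t^2 + 4*t - 7)^3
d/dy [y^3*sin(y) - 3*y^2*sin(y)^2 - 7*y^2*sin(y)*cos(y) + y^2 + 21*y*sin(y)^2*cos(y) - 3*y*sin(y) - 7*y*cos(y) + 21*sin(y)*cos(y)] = y^3*cos(y) + 3*y^2*sin(y) - 3*y^2*sin(2*y) - 7*y^2*cos(2*y) + 7*y*sin(y)/4 - 7*y*sin(2*y) + 63*y*sin(3*y)/4 - 3*y*cos(y) + 3*y*cos(2*y) - y - 3*sin(y) - 7*cos(y)/4 + 21*cos(2*y) - 21*cos(3*y)/4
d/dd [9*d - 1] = 9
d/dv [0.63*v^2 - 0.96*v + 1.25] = 1.26*v - 0.96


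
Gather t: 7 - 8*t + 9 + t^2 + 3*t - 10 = t^2 - 5*t + 6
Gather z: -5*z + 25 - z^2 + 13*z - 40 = -z^2 + 8*z - 15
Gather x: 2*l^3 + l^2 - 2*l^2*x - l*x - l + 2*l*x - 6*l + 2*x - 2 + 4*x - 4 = 2*l^3 + l^2 - 7*l + x*(-2*l^2 + l + 6) - 6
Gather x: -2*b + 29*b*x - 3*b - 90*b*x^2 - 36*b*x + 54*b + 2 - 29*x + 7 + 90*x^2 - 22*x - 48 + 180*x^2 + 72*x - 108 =49*b + x^2*(270 - 90*b) + x*(21 - 7*b) - 147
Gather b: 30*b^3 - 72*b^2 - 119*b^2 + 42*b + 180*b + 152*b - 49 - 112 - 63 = 30*b^3 - 191*b^2 + 374*b - 224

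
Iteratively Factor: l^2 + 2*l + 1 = (l + 1)*(l + 1)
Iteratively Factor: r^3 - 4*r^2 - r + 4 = (r - 4)*(r^2 - 1) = (r - 4)*(r + 1)*(r - 1)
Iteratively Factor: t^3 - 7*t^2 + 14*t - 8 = (t - 4)*(t^2 - 3*t + 2) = (t - 4)*(t - 2)*(t - 1)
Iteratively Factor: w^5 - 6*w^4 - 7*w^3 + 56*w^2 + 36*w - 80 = (w - 4)*(w^4 - 2*w^3 - 15*w^2 - 4*w + 20) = (w - 4)*(w + 2)*(w^3 - 4*w^2 - 7*w + 10) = (w - 4)*(w - 1)*(w + 2)*(w^2 - 3*w - 10) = (w - 4)*(w - 1)*(w + 2)^2*(w - 5)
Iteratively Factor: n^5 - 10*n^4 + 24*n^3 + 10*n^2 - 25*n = (n)*(n^4 - 10*n^3 + 24*n^2 + 10*n - 25) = n*(n - 5)*(n^3 - 5*n^2 - n + 5) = n*(n - 5)*(n - 1)*(n^2 - 4*n - 5) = n*(n - 5)*(n - 1)*(n + 1)*(n - 5)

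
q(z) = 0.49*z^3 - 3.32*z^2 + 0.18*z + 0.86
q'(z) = 1.47*z^2 - 6.64*z + 0.18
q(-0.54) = -0.28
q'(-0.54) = 4.19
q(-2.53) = -28.78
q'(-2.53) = 26.39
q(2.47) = -11.57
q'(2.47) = -7.25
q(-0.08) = 0.82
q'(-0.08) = 0.72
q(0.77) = -0.75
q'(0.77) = -4.06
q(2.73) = -13.42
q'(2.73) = -6.99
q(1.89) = -7.35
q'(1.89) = -7.12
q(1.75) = -6.37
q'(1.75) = -6.94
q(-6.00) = -225.58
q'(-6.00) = 92.94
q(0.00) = 0.86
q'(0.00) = 0.18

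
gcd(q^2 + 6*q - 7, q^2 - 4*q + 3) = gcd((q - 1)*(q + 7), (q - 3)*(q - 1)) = q - 1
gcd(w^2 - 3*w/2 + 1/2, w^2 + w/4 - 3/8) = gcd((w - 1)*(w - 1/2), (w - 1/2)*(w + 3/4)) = w - 1/2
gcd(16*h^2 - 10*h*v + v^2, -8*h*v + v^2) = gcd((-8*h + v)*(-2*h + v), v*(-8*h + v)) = -8*h + v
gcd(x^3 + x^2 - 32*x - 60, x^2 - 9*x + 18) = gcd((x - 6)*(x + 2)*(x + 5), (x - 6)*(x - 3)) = x - 6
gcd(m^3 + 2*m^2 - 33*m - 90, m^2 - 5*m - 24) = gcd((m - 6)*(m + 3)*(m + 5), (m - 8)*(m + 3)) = m + 3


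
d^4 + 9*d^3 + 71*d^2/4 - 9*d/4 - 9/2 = (d - 1/2)*(d + 1/2)*(d + 3)*(d + 6)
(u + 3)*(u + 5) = u^2 + 8*u + 15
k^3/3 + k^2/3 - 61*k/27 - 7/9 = (k/3 + 1)*(k - 7/3)*(k + 1/3)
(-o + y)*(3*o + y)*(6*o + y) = -18*o^3 + 9*o^2*y + 8*o*y^2 + y^3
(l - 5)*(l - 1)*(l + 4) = l^3 - 2*l^2 - 19*l + 20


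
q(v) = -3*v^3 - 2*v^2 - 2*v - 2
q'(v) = -9*v^2 - 4*v - 2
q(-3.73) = 133.32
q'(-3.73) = -112.30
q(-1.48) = 6.30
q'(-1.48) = -15.79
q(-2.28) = 27.72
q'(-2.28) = -39.67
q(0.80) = -6.42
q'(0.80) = -10.96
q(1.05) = -9.78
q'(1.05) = -16.12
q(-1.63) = 8.94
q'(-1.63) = -19.39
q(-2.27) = 27.33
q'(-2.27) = -39.30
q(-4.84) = 300.97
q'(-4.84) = -193.47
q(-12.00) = 4918.00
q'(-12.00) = -1250.00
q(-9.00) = 2041.00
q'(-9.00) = -695.00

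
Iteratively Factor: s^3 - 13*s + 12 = (s - 3)*(s^2 + 3*s - 4) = (s - 3)*(s + 4)*(s - 1)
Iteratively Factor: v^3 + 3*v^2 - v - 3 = (v - 1)*(v^2 + 4*v + 3) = (v - 1)*(v + 3)*(v + 1)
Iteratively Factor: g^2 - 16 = (g - 4)*(g + 4)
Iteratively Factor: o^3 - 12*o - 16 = (o + 2)*(o^2 - 2*o - 8) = (o - 4)*(o + 2)*(o + 2)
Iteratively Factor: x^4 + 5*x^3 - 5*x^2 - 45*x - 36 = (x - 3)*(x^3 + 8*x^2 + 19*x + 12) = (x - 3)*(x + 1)*(x^2 + 7*x + 12) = (x - 3)*(x + 1)*(x + 4)*(x + 3)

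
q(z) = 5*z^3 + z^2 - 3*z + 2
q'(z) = 15*z^2 + 2*z - 3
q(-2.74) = -85.13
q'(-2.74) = 104.13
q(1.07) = 6.06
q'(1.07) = 16.31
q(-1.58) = -10.49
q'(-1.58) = 31.29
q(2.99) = 135.62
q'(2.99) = 137.08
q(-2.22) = -41.12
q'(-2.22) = 66.49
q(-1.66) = -13.14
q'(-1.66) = 35.01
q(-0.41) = 3.05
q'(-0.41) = -1.30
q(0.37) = 1.28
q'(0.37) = -0.21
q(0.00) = 2.00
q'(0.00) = -3.00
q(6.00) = 1100.00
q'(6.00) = 549.00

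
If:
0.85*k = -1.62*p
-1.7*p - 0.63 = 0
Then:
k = 0.71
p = -0.37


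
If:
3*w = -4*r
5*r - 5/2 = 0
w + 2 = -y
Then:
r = 1/2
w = -2/3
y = -4/3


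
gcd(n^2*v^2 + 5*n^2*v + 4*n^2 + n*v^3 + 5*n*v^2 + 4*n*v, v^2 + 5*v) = 1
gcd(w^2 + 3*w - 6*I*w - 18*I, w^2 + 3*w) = w + 3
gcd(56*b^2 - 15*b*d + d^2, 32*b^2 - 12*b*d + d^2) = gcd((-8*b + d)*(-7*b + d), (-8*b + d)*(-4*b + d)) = 8*b - d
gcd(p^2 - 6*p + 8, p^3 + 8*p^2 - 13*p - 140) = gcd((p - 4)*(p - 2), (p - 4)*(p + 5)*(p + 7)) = p - 4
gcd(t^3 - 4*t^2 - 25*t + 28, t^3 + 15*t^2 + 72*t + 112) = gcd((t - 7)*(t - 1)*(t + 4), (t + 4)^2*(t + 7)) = t + 4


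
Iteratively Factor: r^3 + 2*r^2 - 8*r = (r)*(r^2 + 2*r - 8) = r*(r - 2)*(r + 4)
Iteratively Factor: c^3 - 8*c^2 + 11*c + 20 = (c - 5)*(c^2 - 3*c - 4) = (c - 5)*(c - 4)*(c + 1)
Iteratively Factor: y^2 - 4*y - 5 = (y - 5)*(y + 1)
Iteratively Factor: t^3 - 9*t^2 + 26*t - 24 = (t - 3)*(t^2 - 6*t + 8) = (t - 4)*(t - 3)*(t - 2)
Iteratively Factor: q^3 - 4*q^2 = (q)*(q^2 - 4*q) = q*(q - 4)*(q)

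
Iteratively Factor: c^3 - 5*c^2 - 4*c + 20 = (c + 2)*(c^2 - 7*c + 10) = (c - 2)*(c + 2)*(c - 5)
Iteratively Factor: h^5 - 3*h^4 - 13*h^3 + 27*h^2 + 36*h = (h + 1)*(h^4 - 4*h^3 - 9*h^2 + 36*h) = (h - 3)*(h + 1)*(h^3 - h^2 - 12*h) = (h - 4)*(h - 3)*(h + 1)*(h^2 + 3*h) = h*(h - 4)*(h - 3)*(h + 1)*(h + 3)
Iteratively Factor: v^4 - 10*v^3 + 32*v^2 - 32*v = (v - 2)*(v^3 - 8*v^2 + 16*v) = v*(v - 2)*(v^2 - 8*v + 16) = v*(v - 4)*(v - 2)*(v - 4)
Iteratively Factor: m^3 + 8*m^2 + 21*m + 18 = (m + 2)*(m^2 + 6*m + 9) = (m + 2)*(m + 3)*(m + 3)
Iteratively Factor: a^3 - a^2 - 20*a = (a + 4)*(a^2 - 5*a) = a*(a + 4)*(a - 5)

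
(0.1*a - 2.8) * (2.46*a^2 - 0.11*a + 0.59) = 0.246*a^3 - 6.899*a^2 + 0.367*a - 1.652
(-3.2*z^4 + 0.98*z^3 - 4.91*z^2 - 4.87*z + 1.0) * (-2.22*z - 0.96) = 7.104*z^5 + 0.8964*z^4 + 9.9594*z^3 + 15.525*z^2 + 2.4552*z - 0.96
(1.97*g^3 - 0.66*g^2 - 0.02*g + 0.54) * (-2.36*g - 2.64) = -4.6492*g^4 - 3.6432*g^3 + 1.7896*g^2 - 1.2216*g - 1.4256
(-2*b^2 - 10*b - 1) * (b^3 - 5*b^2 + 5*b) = -2*b^5 + 39*b^3 - 45*b^2 - 5*b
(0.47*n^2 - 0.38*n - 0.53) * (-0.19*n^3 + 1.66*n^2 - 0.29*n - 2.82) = -0.0893*n^5 + 0.8524*n^4 - 0.6664*n^3 - 2.095*n^2 + 1.2253*n + 1.4946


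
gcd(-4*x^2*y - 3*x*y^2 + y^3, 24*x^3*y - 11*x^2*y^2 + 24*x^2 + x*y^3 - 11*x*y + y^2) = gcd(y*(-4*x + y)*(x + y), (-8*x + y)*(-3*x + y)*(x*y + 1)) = 1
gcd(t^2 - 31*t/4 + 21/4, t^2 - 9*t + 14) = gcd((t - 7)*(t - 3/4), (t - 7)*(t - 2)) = t - 7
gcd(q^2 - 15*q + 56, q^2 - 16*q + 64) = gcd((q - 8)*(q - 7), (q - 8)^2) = q - 8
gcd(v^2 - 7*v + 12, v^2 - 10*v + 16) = 1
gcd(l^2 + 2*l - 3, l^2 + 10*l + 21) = l + 3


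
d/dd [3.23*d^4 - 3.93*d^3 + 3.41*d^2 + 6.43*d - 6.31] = 12.92*d^3 - 11.79*d^2 + 6.82*d + 6.43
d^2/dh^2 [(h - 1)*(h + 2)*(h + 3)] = 6*h + 8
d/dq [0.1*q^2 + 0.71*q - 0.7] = 0.2*q + 0.71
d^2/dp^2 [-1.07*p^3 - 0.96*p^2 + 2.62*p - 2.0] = -6.42*p - 1.92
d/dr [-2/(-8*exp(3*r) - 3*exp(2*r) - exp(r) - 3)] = (-48*exp(2*r) - 12*exp(r) - 2)*exp(r)/(8*exp(3*r) + 3*exp(2*r) + exp(r) + 3)^2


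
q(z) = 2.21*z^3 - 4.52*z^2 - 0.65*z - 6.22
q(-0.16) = -6.24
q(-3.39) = -142.06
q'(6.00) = 183.79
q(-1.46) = -21.78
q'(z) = 6.63*z^2 - 9.04*z - 0.65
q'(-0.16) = 0.97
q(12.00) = 3153.98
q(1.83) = -9.00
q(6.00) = 304.52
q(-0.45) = -7.04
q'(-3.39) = 106.19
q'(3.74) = 58.28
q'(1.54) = 1.15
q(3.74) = 43.74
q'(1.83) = 5.01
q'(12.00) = 845.59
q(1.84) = -8.95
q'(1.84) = 5.16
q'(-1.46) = 26.68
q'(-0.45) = 4.76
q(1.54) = -9.87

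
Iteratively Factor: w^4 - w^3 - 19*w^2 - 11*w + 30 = (w - 1)*(w^3 - 19*w - 30) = (w - 5)*(w - 1)*(w^2 + 5*w + 6) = (w - 5)*(w - 1)*(w + 2)*(w + 3)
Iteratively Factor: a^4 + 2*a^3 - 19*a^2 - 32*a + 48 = (a - 1)*(a^3 + 3*a^2 - 16*a - 48) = (a - 1)*(a + 3)*(a^2 - 16) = (a - 1)*(a + 3)*(a + 4)*(a - 4)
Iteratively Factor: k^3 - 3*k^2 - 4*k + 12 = (k - 3)*(k^2 - 4) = (k - 3)*(k + 2)*(k - 2)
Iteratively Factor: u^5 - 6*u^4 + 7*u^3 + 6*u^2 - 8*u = (u)*(u^4 - 6*u^3 + 7*u^2 + 6*u - 8) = u*(u - 4)*(u^3 - 2*u^2 - u + 2) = u*(u - 4)*(u - 2)*(u^2 - 1) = u*(u - 4)*(u - 2)*(u + 1)*(u - 1)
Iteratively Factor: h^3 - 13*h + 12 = (h - 1)*(h^2 + h - 12) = (h - 3)*(h - 1)*(h + 4)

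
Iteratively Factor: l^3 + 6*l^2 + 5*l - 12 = (l + 4)*(l^2 + 2*l - 3) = (l + 3)*(l + 4)*(l - 1)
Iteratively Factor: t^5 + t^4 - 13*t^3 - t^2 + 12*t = (t + 4)*(t^4 - 3*t^3 - t^2 + 3*t) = (t - 3)*(t + 4)*(t^3 - t) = (t - 3)*(t + 1)*(t + 4)*(t^2 - t) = (t - 3)*(t - 1)*(t + 1)*(t + 4)*(t)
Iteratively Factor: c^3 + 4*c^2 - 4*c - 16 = (c + 4)*(c^2 - 4) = (c + 2)*(c + 4)*(c - 2)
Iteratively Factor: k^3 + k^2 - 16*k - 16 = (k + 1)*(k^2 - 16) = (k - 4)*(k + 1)*(k + 4)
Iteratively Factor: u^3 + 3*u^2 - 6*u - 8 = (u + 4)*(u^2 - u - 2) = (u + 1)*(u + 4)*(u - 2)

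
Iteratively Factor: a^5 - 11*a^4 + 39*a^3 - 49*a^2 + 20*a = (a - 5)*(a^4 - 6*a^3 + 9*a^2 - 4*a) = (a - 5)*(a - 1)*(a^3 - 5*a^2 + 4*a) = a*(a - 5)*(a - 1)*(a^2 - 5*a + 4) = a*(a - 5)*(a - 4)*(a - 1)*(a - 1)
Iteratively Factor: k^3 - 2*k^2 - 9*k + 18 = (k - 3)*(k^2 + k - 6) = (k - 3)*(k + 3)*(k - 2)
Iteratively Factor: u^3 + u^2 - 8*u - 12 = (u + 2)*(u^2 - u - 6) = (u + 2)^2*(u - 3)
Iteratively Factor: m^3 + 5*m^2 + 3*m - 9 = (m - 1)*(m^2 + 6*m + 9) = (m - 1)*(m + 3)*(m + 3)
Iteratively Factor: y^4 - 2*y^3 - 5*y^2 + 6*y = (y - 1)*(y^3 - y^2 - 6*y) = (y - 1)*(y + 2)*(y^2 - 3*y) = (y - 3)*(y - 1)*(y + 2)*(y)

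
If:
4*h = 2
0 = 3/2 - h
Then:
No Solution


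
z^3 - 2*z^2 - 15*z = z*(z - 5)*(z + 3)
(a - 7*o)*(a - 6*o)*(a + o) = a^3 - 12*a^2*o + 29*a*o^2 + 42*o^3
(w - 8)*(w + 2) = w^2 - 6*w - 16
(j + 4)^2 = j^2 + 8*j + 16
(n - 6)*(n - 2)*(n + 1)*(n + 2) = n^4 - 5*n^3 - 10*n^2 + 20*n + 24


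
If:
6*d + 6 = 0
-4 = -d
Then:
No Solution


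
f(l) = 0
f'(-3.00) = 0.00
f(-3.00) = 0.00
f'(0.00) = 0.00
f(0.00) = 0.00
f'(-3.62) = 0.00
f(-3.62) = 0.00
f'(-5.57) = 0.00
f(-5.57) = 0.00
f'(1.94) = 0.00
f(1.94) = 0.00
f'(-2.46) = 0.00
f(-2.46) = 0.00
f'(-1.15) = 0.00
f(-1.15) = 0.00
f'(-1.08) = 0.00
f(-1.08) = 0.00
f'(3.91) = 0.00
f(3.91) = 0.00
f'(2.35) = 0.00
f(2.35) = 0.00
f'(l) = 0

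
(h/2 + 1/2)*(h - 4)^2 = h^3/2 - 7*h^2/2 + 4*h + 8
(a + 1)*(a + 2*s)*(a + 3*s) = a^3 + 5*a^2*s + a^2 + 6*a*s^2 + 5*a*s + 6*s^2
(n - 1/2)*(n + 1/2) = n^2 - 1/4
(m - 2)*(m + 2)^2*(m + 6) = m^4 + 8*m^3 + 8*m^2 - 32*m - 48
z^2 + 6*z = z*(z + 6)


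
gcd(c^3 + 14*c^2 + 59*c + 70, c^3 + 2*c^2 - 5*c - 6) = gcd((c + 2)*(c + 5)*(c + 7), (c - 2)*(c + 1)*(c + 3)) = 1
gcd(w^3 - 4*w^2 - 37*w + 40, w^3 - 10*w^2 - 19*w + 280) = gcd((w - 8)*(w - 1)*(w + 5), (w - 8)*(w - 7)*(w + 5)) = w^2 - 3*w - 40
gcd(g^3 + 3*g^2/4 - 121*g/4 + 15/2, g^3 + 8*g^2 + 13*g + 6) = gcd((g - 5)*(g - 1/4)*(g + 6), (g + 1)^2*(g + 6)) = g + 6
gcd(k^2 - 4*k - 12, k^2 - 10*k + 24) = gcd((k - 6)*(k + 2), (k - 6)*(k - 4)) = k - 6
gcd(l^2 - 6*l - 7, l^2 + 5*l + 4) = l + 1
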